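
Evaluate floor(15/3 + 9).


15/3 = 5
5 + 9 = 14
floor(14) = 14

14


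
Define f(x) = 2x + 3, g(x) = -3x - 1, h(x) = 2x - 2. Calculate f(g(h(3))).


h(3) = 4
g(4) = -13
f(-13) = -23

-23


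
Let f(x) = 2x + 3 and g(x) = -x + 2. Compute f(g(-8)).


g(-8) = 10
f(10) = 23

23


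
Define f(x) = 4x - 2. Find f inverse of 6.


Solve 4x - 2 = 6
x = (6 + 2) / 4 = 2

2


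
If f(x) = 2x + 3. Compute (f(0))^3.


f(0) = 3
(3)^3 = 27

27


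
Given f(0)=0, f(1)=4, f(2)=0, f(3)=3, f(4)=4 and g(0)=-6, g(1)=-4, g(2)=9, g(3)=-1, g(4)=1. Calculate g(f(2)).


f(2) = 0
g(0) = -6

-6


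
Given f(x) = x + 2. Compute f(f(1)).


f(1) = 3
f(3) = 5

5


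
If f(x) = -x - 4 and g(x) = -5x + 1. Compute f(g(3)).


10


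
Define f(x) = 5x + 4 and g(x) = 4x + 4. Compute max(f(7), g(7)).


39


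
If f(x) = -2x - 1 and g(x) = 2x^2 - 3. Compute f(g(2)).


-11


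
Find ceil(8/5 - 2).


8/5 = 1.6
1.6 - 2 = -0.4
ceil(-0.4) = 0

0


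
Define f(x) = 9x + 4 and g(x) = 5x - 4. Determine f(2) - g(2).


f(2) = 22
g(2) = 6
Difference = 16

16


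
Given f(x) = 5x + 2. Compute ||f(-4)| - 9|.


f(-4) = -18
|-18| = 18
|18 - 9| = 9

9


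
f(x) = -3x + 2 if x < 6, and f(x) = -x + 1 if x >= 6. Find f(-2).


-2 satisfies x < 6
f(-2) = 8

8


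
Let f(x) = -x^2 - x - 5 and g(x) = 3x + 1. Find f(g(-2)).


g(-2) = -5
f(-5) = (-1)*(-5)^2 - 1*(-5) - 5 = -25

-25


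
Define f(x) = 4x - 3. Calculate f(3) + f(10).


f(3) = 9
f(10) = 37
Sum = 46

46


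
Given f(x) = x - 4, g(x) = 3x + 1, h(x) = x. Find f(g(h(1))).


h(1) = 1
g(1) = 4
f(4) = 0

0


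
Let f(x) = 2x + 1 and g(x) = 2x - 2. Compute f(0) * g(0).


f(0) = 1
g(0) = -2
Product = -2

-2


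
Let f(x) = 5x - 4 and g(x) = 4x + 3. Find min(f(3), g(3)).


f(3) = 11
g(3) = 15
min = 11

11


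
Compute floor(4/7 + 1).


4/7 = 0.5714
0.5714 + 1 = 1.5714
floor(1.5714) = 1

1


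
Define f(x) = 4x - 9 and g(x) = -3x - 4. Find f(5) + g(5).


f(5) = 11
g(5) = -19
Sum = -8

-8


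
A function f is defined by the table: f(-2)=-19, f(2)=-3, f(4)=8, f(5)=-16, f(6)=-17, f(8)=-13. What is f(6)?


Reading from the table at x = 6

-17


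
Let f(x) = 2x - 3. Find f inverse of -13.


Solve 2x - 3 = -13
x = (-13 + 3) / 2 = -5

-5


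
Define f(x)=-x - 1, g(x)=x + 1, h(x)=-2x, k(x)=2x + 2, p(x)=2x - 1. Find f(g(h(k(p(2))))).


p(2) = 3
k(3) = 8
h(8) = -16
g(-16) = -15
f(-15) = 14

14


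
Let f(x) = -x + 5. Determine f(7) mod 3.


f(7) = -2
-2 mod 3 = 1

1


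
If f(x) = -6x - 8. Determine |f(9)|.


f(9) = -62
|-62| = 62

62


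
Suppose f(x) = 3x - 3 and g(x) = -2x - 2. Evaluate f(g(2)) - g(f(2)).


f(g(2)) = -21
g(f(2)) = -8
Difference = -13

-13


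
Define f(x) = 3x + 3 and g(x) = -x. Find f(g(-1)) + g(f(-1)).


f(g(-1)) = 6
g(f(-1)) = 0
Sum = 6

6


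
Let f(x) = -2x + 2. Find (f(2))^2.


4


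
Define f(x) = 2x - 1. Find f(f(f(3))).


f(3) = 5
f(5) = 9
f(9) = 17

17


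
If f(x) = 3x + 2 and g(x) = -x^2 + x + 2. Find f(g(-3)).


-28


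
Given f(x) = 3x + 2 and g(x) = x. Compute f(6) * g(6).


f(6) = 20
g(6) = 6
Product = 120

120


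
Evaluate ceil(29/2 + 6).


29/2 = 14.5
14.5 + 6 = 20.5
ceil(20.5) = 21

21


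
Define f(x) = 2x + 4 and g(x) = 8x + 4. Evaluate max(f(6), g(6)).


f(6) = 16
g(6) = 52
max = 52

52


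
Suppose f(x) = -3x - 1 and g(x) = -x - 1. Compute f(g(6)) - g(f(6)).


f(g(6)) = 20
g(f(6)) = 18
Difference = 2

2


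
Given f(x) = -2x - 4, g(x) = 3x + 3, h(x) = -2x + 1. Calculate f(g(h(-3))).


h(-3) = 7
g(7) = 24
f(24) = -52

-52


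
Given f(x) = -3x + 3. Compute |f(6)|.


f(6) = -15
|-15| = 15

15


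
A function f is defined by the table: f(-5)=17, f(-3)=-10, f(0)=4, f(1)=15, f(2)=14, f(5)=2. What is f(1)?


Reading from the table at x = 1

15


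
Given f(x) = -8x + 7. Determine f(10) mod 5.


2


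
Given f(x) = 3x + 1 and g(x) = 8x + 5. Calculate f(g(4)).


112


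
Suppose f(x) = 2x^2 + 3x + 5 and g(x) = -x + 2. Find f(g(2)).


g(2) = 0
f(0) = 2*(0)^2 + 3*(0) + 5 = 5

5


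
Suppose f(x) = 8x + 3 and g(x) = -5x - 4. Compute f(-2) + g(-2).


f(-2) = -13
g(-2) = 6
Sum = -7

-7


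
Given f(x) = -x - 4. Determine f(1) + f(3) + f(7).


f(1) = -5
f(3) = -7
f(7) = -11
Sum = -23

-23


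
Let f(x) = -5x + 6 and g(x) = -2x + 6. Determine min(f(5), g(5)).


f(5) = -19
g(5) = -4
min = -19

-19


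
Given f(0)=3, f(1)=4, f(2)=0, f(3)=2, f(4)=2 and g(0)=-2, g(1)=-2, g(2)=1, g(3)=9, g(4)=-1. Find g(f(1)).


f(1) = 4
g(4) = -1

-1


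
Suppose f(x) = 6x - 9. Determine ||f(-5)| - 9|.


f(-5) = -39
|-39| = 39
|39 - 9| = 30

30


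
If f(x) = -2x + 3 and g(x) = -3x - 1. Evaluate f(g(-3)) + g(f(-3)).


f(g(-3)) = -13
g(f(-3)) = -28
Sum = -41

-41


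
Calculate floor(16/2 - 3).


16/2 = 8
8 - 3 = 5
floor(5) = 5

5


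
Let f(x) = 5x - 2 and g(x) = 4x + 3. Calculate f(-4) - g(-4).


f(-4) = -22
g(-4) = -13
Difference = -9

-9


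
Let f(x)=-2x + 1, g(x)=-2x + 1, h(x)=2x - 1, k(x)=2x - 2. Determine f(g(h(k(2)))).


k(2) = 2
h(2) = 3
g(3) = -5
f(-5) = 11

11


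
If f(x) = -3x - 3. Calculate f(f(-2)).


f(-2) = 3
f(3) = -12

-12


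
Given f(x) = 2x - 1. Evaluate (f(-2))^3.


-125


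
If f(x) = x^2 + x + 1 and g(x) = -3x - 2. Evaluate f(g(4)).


g(4) = -14
f(-14) = 1*(-14)^2 + 1*(-14) + 1 = 183

183


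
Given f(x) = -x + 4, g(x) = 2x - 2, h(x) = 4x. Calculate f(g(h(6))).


h(6) = 24
g(24) = 46
f(46) = -42

-42


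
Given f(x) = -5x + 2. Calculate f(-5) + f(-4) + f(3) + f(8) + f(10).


f(-5) = 27
f(-4) = 22
f(3) = -13
f(8) = -38
f(10) = -48
Sum = -50

-50


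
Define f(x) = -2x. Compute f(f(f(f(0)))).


0


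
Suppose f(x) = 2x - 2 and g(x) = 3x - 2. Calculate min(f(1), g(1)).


f(1) = 0
g(1) = 1
min = 0

0


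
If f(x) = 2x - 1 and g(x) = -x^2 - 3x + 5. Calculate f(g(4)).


g(4) = -23
f(-23) = -47

-47


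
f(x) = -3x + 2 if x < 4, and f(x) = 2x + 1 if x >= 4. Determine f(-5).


-5 satisfies x < 4
f(-5) = 17

17


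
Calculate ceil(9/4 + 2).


9/4 = 2.25
2.25 + 2 = 4.25
ceil(4.25) = 5

5


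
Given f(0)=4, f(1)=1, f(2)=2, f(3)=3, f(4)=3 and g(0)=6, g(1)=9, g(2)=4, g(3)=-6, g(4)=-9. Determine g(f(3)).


f(3) = 3
g(3) = -6

-6


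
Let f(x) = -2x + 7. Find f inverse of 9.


-1


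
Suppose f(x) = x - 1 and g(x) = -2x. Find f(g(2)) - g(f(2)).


-3


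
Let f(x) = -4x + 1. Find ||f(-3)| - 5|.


f(-3) = 13
|13| = 13
|13 - 5| = 8

8


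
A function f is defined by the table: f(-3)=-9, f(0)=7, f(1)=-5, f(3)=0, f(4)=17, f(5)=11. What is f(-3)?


Reading from the table at x = -3

-9


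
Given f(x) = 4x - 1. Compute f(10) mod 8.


f(10) = 39
39 mod 8 = 7

7


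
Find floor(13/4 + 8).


13/4 = 3.25
3.25 + 8 = 11.25
floor(11.25) = 11

11


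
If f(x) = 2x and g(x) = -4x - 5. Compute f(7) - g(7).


f(7) = 14
g(7) = -33
Difference = 47

47


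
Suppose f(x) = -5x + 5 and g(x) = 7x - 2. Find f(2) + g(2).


f(2) = -5
g(2) = 12
Sum = 7

7


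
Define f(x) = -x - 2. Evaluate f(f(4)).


f(4) = -6
f(-6) = 4

4


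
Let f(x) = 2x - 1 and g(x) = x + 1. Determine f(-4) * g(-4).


f(-4) = -9
g(-4) = -3
Product = 27

27


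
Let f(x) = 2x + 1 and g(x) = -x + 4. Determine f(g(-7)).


g(-7) = 11
f(11) = 23

23


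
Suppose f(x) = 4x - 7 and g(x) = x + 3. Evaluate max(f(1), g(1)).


f(1) = -3
g(1) = 4
max = 4

4


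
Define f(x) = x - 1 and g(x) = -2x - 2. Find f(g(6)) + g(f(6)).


f(g(6)) = -15
g(f(6)) = -12
Sum = -27

-27


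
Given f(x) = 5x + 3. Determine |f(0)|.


3


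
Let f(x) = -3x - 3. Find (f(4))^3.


f(4) = -15
(-15)^3 = -3375

-3375


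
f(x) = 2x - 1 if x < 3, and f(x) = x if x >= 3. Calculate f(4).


4 satisfies x >= 3
f(4) = 4

4


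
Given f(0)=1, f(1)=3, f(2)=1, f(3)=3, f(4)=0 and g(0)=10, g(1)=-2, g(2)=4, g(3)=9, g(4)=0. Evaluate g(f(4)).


f(4) = 0
g(0) = 10

10


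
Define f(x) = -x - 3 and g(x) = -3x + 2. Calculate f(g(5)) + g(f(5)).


f(g(5)) = 10
g(f(5)) = 26
Sum = 36

36


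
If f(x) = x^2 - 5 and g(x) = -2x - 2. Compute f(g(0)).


g(0) = -2
f(-2) = 1*(-2)^2 - 5 = -1

-1


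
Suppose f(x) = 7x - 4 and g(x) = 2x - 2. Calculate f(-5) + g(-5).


-51


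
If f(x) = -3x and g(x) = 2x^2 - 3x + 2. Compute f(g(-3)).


g(-3) = 29
f(29) = -87

-87


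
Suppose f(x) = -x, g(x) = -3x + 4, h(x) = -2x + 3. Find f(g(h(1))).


h(1) = 1
g(1) = 1
f(1) = -1

-1


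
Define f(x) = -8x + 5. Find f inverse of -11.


2


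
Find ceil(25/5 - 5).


25/5 = 5
5 - 5 = 0
ceil(0) = 0

0


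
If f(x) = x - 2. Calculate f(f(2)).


-2


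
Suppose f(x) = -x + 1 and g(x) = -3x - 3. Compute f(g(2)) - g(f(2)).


10


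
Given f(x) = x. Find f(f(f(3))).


f(3) = 3
f(3) = 3
f(3) = 3

3


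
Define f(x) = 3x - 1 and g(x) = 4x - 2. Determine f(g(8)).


g(8) = 30
f(30) = 89

89


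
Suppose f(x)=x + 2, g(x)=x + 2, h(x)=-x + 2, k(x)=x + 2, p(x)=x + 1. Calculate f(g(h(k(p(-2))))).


p(-2) = -1
k(-1) = 1
h(1) = 1
g(1) = 3
f(3) = 5

5


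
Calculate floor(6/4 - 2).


6/4 = 1.5
1.5 - 2 = -0.5
floor(-0.5) = -1

-1


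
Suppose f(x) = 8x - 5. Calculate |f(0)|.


f(0) = -5
|-5| = 5

5


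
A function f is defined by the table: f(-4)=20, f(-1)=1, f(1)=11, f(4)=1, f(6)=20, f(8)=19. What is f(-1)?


Reading from the table at x = -1

1


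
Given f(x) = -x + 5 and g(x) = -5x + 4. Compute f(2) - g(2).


f(2) = 3
g(2) = -6
Difference = 9

9


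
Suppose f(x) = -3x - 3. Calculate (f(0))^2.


9


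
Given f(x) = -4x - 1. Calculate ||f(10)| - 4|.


37


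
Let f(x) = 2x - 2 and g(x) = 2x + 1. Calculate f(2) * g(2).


f(2) = 2
g(2) = 5
Product = 10

10


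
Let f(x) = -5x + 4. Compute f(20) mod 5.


f(20) = -96
-96 mod 5 = 4

4


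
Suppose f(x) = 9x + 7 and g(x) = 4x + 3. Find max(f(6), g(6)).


f(6) = 61
g(6) = 27
max = 61

61


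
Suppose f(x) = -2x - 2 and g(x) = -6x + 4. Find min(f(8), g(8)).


f(8) = -18
g(8) = -44
min = -44

-44


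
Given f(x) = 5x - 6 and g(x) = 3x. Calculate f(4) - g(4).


f(4) = 14
g(4) = 12
Difference = 2

2


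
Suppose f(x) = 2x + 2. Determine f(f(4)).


f(4) = 10
f(10) = 22

22


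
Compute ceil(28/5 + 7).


28/5 = 5.6
5.6 + 7 = 12.6
ceil(12.6) = 13

13


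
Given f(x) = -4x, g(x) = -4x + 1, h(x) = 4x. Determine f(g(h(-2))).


h(-2) = -8
g(-8) = 33
f(33) = -132

-132


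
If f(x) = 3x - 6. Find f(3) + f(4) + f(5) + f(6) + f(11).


f(3) = 3
f(4) = 6
f(5) = 9
f(6) = 12
f(11) = 27
Sum = 57

57


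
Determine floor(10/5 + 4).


10/5 = 2
2 + 4 = 6
floor(6) = 6

6


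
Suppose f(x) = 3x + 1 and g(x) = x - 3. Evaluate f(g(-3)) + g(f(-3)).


f(g(-3)) = -17
g(f(-3)) = -11
Sum = -28

-28


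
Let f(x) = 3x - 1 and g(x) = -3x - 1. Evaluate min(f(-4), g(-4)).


f(-4) = -13
g(-4) = 11
min = -13

-13


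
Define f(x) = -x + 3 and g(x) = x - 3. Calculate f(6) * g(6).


f(6) = -3
g(6) = 3
Product = -9

-9


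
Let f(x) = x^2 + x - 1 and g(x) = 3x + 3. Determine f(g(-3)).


29


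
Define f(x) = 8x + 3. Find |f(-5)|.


f(-5) = -37
|-37| = 37

37


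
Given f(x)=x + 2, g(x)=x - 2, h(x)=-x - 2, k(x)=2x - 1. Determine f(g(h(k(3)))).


k(3) = 5
h(5) = -7
g(-7) = -9
f(-9) = -7

-7


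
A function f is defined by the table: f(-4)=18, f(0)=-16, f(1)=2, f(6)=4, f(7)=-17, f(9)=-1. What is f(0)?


Reading from the table at x = 0

-16


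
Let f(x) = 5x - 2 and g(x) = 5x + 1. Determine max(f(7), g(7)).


f(7) = 33
g(7) = 36
max = 36

36


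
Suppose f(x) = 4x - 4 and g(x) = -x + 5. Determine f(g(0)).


g(0) = 5
f(5) = 16

16


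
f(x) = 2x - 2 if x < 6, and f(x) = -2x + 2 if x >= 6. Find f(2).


2 satisfies x < 6
f(2) = 2

2


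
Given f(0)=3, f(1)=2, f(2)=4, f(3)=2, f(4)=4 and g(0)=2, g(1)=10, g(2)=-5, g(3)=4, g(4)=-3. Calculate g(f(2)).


-3


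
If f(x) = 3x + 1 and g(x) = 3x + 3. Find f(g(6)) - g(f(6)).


f(g(6)) = 64
g(f(6)) = 60
Difference = 4

4


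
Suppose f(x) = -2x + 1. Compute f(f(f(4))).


f(4) = -7
f(-7) = 15
f(15) = -29

-29


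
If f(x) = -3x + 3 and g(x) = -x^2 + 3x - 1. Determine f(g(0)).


6


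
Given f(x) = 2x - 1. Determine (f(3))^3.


f(3) = 5
(5)^3 = 125

125


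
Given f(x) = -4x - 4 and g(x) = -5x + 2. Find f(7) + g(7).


-65


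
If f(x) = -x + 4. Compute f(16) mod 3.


f(16) = -12
-12 mod 3 = 0

0


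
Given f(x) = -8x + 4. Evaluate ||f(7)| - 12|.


f(7) = -52
|-52| = 52
|52 - 12| = 40

40


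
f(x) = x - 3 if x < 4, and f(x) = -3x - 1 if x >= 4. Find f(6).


6 satisfies x >= 4
f(6) = -19

-19


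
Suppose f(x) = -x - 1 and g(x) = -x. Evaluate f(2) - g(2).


f(2) = -3
g(2) = -2
Difference = -1

-1


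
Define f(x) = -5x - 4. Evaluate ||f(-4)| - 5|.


f(-4) = 16
|16| = 16
|16 - 5| = 11

11


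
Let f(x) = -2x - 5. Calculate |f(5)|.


f(5) = -15
|-15| = 15

15


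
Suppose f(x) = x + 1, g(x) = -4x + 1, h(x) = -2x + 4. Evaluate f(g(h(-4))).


h(-4) = 12
g(12) = -47
f(-47) = -46

-46


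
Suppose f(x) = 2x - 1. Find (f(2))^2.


f(2) = 3
(3)^2 = 9

9


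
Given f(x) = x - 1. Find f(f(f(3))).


f(3) = 2
f(2) = 1
f(1) = 0

0


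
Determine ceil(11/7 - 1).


11/7 = 1.5714
1.5714 - 1 = 0.5714
ceil(0.5714) = 1

1


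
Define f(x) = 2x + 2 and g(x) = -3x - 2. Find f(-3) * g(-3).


-28


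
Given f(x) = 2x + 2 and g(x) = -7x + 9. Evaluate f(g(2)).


g(2) = -5
f(-5) = -8

-8


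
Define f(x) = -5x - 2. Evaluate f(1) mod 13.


f(1) = -7
-7 mod 13 = 6

6


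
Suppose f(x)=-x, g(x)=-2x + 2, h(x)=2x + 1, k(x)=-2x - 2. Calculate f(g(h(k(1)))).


-16


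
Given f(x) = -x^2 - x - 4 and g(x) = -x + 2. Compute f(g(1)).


g(1) = 1
f(1) = (-1)*(1)^2 - 1*(1) - 4 = -6

-6


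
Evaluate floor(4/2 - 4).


4/2 = 2
2 - 4 = -2
floor(-2) = -2

-2


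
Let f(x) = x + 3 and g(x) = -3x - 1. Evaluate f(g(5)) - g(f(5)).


f(g(5)) = -13
g(f(5)) = -25
Difference = 12

12


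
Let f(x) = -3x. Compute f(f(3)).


f(3) = -9
f(-9) = 27

27


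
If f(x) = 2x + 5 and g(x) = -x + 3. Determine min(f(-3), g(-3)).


-1


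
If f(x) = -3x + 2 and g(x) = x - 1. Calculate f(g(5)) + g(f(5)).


-24


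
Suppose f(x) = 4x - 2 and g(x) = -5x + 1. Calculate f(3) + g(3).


f(3) = 10
g(3) = -14
Sum = -4

-4


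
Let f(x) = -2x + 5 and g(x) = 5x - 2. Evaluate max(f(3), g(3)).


13


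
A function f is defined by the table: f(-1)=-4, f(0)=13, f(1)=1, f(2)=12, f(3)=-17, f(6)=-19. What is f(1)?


Reading from the table at x = 1

1


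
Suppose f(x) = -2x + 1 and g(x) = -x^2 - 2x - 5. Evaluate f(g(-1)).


9


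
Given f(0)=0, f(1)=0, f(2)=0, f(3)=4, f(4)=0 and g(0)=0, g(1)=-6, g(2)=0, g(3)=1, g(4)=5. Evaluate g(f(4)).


f(4) = 0
g(0) = 0

0


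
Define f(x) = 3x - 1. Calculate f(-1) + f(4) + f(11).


39


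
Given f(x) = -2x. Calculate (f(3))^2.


f(3) = -6
(-6)^2 = 36

36


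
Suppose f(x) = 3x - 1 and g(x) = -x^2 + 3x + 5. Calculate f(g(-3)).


g(-3) = -13
f(-13) = -40

-40


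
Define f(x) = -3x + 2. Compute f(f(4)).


f(4) = -10
f(-10) = 32

32


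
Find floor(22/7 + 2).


22/7 = 3.1429
3.1429 + 2 = 5.1429
floor(5.1429) = 5

5


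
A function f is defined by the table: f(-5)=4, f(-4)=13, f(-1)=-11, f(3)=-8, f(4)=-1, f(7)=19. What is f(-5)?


Reading from the table at x = -5

4


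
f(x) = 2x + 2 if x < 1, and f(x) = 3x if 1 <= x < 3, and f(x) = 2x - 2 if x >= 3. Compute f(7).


7 satisfies x >= 3
f(7) = 12

12


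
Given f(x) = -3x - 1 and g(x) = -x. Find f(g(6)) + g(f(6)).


36


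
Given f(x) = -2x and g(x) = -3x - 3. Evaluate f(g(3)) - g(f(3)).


f(g(3)) = 24
g(f(3)) = 15
Difference = 9

9


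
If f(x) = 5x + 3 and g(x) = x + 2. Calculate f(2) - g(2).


f(2) = 13
g(2) = 4
Difference = 9

9


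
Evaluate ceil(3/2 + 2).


4


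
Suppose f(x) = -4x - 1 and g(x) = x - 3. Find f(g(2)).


g(2) = -1
f(-1) = 3

3


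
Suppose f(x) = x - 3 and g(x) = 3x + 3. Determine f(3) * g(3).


0


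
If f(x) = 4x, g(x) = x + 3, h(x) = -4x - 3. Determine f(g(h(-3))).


h(-3) = 9
g(9) = 12
f(12) = 48

48


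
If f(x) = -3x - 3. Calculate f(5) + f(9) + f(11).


-84


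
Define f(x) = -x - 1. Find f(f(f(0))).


f(0) = -1
f(-1) = 0
f(0) = -1

-1


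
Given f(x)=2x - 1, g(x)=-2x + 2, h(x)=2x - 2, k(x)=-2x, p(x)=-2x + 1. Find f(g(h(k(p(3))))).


p(3) = -5
k(-5) = 10
h(10) = 18
g(18) = -34
f(-34) = -69

-69


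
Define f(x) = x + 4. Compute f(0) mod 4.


f(0) = 4
4 mod 4 = 0

0


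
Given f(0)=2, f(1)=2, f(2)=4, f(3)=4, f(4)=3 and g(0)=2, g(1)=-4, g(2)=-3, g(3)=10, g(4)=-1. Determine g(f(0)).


f(0) = 2
g(2) = -3

-3


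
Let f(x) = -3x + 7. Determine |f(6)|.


f(6) = -11
|-11| = 11

11


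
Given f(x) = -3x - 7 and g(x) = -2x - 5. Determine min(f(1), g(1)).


-10


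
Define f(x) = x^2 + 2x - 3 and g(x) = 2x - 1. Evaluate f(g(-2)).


g(-2) = -5
f(-5) = 1*(-5)^2 + 2*(-5) - 3 = 12

12


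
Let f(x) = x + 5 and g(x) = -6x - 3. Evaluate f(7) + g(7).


f(7) = 12
g(7) = -45
Sum = -33

-33


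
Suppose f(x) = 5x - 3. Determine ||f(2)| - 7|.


f(2) = 7
|7| = 7
|7 - 7| = 0

0


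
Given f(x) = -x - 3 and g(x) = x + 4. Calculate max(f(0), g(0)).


f(0) = -3
g(0) = 4
max = 4

4


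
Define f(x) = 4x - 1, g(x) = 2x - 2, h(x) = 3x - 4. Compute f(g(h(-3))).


h(-3) = -13
g(-13) = -28
f(-28) = -113

-113


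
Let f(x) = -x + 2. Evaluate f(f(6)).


f(6) = -4
f(-4) = 6

6


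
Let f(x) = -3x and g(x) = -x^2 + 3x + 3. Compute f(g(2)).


g(2) = 5
f(5) = -15

-15


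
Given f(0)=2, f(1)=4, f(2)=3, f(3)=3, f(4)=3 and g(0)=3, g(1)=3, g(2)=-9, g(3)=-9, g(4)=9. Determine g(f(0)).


-9


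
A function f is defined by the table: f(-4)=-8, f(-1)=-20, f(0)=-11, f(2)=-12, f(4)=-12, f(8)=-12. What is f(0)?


Reading from the table at x = 0

-11


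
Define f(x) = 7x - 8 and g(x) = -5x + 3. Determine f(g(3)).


-92


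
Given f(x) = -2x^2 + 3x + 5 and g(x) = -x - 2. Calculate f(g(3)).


g(3) = -5
f(-5) = (-2)*(-5)^2 + 3*(-5) + 5 = -60

-60


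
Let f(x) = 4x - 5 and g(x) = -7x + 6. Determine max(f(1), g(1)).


f(1) = -1
g(1) = -1
max = -1

-1


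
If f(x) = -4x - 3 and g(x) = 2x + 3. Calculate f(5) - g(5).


f(5) = -23
g(5) = 13
Difference = -36

-36


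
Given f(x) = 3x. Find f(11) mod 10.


f(11) = 33
33 mod 10 = 3

3


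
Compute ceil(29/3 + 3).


29/3 = 9.6667
9.6667 + 3 = 12.6667
ceil(12.6667) = 13

13


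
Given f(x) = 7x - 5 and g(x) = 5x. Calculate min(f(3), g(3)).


15


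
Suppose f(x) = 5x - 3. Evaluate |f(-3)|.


f(-3) = -18
|-18| = 18

18


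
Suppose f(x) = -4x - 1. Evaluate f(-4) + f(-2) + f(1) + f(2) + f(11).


f(-4) = 15
f(-2) = 7
f(1) = -5
f(2) = -9
f(11) = -45
Sum = -37

-37


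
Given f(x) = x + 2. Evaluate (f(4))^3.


f(4) = 6
(6)^3 = 216

216


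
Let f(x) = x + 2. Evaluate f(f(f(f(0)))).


f(0) = 2
f(2) = 4
f(4) = 6
f(6) = 8

8


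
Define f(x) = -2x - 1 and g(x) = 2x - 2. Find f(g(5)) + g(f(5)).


f(g(5)) = -17
g(f(5)) = -24
Sum = -41

-41


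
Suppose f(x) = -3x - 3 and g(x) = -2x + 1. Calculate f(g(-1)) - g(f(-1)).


f(g(-1)) = -12
g(f(-1)) = 1
Difference = -13

-13


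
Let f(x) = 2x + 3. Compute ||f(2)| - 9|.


f(2) = 7
|7| = 7
|7 - 9| = 2

2


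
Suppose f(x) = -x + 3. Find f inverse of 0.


Solve -x + 3 = 0
x = (0 - 3) / (-1) = 3

3


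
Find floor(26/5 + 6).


26/5 = 5.2
5.2 + 6 = 11.2
floor(11.2) = 11

11


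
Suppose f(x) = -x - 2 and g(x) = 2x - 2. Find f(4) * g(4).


f(4) = -6
g(4) = 6
Product = -36

-36


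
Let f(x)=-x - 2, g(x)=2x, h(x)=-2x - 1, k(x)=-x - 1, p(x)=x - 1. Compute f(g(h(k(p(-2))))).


p(-2) = -3
k(-3) = 2
h(2) = -5
g(-5) = -10
f(-10) = 8

8


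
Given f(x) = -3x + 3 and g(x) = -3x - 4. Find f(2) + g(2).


f(2) = -3
g(2) = -10
Sum = -13

-13


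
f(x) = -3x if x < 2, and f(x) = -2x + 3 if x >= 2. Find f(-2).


-2 satisfies x < 2
f(-2) = 6

6


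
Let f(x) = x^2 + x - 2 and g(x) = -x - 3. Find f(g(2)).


g(2) = -5
f(-5) = 1*(-5)^2 + 1*(-5) - 2 = 18

18


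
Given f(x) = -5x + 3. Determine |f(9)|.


f(9) = -42
|-42| = 42

42


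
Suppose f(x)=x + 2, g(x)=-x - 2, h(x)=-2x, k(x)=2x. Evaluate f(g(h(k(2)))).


8


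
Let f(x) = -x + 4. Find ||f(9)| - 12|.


7


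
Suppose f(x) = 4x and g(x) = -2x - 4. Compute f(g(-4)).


g(-4) = 4
f(4) = 16

16


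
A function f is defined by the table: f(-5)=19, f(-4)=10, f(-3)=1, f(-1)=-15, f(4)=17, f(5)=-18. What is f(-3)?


Reading from the table at x = -3

1


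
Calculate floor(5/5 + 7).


5/5 = 1
1 + 7 = 8
floor(8) = 8

8


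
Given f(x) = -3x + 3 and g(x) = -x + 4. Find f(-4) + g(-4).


f(-4) = 15
g(-4) = 8
Sum = 23

23


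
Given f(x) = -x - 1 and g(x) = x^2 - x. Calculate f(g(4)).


g(4) = 12
f(12) = -13

-13


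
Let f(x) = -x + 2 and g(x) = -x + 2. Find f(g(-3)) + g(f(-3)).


-6


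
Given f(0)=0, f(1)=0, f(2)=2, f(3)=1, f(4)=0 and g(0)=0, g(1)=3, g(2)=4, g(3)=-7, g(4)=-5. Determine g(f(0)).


f(0) = 0
g(0) = 0

0


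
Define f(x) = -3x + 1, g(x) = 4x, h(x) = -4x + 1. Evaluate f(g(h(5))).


h(5) = -19
g(-19) = -76
f(-76) = 229

229


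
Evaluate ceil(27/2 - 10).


27/2 = 13.5
13.5 - 10 = 3.5
ceil(3.5) = 4

4


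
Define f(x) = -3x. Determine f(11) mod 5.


2


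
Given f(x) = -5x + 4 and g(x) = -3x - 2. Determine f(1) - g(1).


f(1) = -1
g(1) = -5
Difference = 4

4


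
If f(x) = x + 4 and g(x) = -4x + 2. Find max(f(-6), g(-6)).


f(-6) = -2
g(-6) = 26
max = 26

26


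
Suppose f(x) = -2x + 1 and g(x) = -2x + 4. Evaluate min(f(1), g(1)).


f(1) = -1
g(1) = 2
min = -1

-1


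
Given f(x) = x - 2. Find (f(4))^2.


f(4) = 2
(2)^2 = 4

4


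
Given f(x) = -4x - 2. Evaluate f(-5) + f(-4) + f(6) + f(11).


f(-5) = 18
f(-4) = 14
f(6) = -26
f(11) = -46
Sum = -40

-40


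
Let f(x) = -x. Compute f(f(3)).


f(3) = -3
f(-3) = 3

3


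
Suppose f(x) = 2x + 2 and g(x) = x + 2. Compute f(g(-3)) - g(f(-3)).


2


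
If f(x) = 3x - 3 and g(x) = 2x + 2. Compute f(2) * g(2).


f(2) = 3
g(2) = 6
Product = 18

18


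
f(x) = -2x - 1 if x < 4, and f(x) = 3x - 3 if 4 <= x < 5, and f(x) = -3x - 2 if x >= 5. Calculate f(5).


5 satisfies x >= 5
f(5) = -17

-17


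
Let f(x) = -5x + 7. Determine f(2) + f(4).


-16


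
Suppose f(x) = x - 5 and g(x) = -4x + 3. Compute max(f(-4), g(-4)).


f(-4) = -9
g(-4) = 19
max = 19

19


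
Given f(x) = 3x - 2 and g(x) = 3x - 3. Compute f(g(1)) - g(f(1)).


-2


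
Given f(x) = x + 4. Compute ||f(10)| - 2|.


f(10) = 14
|14| = 14
|14 - 2| = 12

12


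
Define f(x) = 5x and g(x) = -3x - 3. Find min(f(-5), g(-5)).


f(-5) = -25
g(-5) = 12
min = -25

-25


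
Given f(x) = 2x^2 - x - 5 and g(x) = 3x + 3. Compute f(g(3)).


g(3) = 12
f(12) = 2*(12)^2 - 1*(12) - 5 = 271

271


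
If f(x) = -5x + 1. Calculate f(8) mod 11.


f(8) = -39
-39 mod 11 = 5

5


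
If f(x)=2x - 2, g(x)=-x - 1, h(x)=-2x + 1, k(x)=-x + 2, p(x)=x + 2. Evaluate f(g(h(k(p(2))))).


p(2) = 4
k(4) = -2
h(-2) = 5
g(5) = -6
f(-6) = -14

-14


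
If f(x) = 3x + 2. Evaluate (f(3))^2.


f(3) = 11
(11)^2 = 121

121


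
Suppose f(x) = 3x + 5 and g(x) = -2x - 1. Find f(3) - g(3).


21


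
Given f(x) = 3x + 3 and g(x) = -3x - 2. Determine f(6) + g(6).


f(6) = 21
g(6) = -20
Sum = 1

1


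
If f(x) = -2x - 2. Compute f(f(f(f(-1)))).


f(-1) = 0
f(0) = -2
f(-2) = 2
f(2) = -6

-6


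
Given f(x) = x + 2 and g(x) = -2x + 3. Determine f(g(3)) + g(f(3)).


f(g(3)) = -1
g(f(3)) = -7
Sum = -8

-8


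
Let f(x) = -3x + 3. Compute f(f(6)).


f(6) = -15
f(-15) = 48

48


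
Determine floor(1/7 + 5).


5


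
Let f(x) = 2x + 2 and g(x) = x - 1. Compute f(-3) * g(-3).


f(-3) = -4
g(-3) = -4
Product = 16

16


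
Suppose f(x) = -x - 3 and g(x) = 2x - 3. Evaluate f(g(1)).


g(1) = -1
f(-1) = -2

-2


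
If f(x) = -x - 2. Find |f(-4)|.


f(-4) = 2
|2| = 2

2


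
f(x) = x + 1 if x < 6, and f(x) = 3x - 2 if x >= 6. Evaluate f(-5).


-5 satisfies x < 6
f(-5) = -4

-4


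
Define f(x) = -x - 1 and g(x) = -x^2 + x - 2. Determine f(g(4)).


g(4) = -14
f(-14) = 13

13


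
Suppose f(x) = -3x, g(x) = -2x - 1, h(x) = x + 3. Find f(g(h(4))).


h(4) = 7
g(7) = -15
f(-15) = 45

45


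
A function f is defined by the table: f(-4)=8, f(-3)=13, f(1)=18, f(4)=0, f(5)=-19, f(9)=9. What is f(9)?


Reading from the table at x = 9

9


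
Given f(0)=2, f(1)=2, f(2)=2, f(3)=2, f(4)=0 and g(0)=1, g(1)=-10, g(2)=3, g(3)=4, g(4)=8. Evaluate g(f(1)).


f(1) = 2
g(2) = 3

3


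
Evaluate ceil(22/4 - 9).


22/4 = 5.5
5.5 - 9 = -3.5
ceil(-3.5) = -3

-3


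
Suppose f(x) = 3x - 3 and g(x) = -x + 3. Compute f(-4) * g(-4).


f(-4) = -15
g(-4) = 7
Product = -105

-105


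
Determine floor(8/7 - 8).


-7


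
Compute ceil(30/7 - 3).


30/7 = 4.2857
4.2857 - 3 = 1.2857
ceil(1.2857) = 2

2


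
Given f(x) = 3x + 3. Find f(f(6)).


f(6) = 21
f(21) = 66

66


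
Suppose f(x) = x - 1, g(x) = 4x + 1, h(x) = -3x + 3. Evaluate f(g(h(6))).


h(6) = -15
g(-15) = -59
f(-59) = -60

-60


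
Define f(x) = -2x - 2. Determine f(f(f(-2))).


10


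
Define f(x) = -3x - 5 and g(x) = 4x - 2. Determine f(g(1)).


g(1) = 2
f(2) = -11

-11


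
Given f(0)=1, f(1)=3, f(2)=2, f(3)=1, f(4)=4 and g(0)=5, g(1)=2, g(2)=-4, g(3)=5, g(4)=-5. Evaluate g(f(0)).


f(0) = 1
g(1) = 2

2


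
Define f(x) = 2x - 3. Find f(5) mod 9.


7


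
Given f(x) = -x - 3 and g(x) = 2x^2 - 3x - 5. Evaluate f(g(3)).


-7


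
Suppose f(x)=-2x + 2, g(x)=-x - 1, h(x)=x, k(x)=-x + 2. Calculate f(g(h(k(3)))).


k(3) = -1
h(-1) = -1
g(-1) = 0
f(0) = 2

2


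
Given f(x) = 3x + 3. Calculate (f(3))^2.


f(3) = 12
(12)^2 = 144

144


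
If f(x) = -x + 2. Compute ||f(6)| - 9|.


f(6) = -4
|-4| = 4
|4 - 9| = 5

5


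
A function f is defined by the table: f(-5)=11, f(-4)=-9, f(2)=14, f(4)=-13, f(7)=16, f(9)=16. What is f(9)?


16


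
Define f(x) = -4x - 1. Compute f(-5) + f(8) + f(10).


f(-5) = 19
f(8) = -33
f(10) = -41
Sum = -55

-55


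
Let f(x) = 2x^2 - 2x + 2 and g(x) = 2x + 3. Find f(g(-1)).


g(-1) = 1
f(1) = 2*(1)^2 - 2*(1) + 2 = 2

2


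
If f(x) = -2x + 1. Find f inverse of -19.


10


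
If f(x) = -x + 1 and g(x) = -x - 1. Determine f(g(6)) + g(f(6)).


f(g(6)) = 8
g(f(6)) = 4
Sum = 12

12


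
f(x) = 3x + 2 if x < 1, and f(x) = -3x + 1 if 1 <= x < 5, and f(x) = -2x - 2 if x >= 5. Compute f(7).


7 satisfies x >= 5
f(7) = -16

-16


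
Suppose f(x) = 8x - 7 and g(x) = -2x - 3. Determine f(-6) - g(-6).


f(-6) = -55
g(-6) = 9
Difference = -64

-64


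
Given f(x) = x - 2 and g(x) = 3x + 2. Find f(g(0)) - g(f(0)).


f(g(0)) = 0
g(f(0)) = -4
Difference = 4

4


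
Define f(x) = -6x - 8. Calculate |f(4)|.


f(4) = -32
|-32| = 32

32


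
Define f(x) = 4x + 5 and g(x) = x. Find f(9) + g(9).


f(9) = 41
g(9) = 9
Sum = 50

50


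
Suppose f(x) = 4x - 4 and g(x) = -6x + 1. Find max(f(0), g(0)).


1


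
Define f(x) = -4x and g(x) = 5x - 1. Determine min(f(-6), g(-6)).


f(-6) = 24
g(-6) = -31
min = -31

-31


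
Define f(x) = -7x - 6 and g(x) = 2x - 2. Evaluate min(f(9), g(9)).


f(9) = -69
g(9) = 16
min = -69

-69


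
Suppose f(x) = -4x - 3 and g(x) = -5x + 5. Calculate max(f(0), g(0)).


f(0) = -3
g(0) = 5
max = 5

5


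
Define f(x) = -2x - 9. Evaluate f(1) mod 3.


f(1) = -11
-11 mod 3 = 1

1


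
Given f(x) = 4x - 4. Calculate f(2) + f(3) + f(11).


52


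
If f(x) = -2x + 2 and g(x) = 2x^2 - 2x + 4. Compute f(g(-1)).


g(-1) = 8
f(8) = -14

-14


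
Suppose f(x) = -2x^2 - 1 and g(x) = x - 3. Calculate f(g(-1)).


g(-1) = -4
f(-4) = (-2)*(-4)^2 - 1 = -33

-33


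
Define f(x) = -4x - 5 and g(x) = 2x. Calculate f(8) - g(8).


-53


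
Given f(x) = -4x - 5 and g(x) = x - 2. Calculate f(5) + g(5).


f(5) = -25
g(5) = 3
Sum = -22

-22


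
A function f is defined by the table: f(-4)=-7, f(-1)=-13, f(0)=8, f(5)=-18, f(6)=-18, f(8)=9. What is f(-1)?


Reading from the table at x = -1

-13


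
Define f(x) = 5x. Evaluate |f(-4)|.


20


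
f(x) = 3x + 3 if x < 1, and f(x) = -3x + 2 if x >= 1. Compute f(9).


9 satisfies x >= 1
f(9) = -25

-25


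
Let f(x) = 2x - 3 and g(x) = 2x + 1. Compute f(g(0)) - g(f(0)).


4


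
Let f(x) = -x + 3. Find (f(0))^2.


f(0) = 3
(3)^2 = 9

9


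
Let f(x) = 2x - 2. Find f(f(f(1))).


f(1) = 0
f(0) = -2
f(-2) = -6

-6


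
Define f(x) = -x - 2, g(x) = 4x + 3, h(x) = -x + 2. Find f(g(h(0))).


h(0) = 2
g(2) = 11
f(11) = -13

-13


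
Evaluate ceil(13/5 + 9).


13/5 = 2.6
2.6 + 9 = 11.6
ceil(11.6) = 12

12


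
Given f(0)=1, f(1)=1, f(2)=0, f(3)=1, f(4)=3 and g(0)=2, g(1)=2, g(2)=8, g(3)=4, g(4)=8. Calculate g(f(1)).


f(1) = 1
g(1) = 2

2


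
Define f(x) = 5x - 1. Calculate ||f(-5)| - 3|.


23


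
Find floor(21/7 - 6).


21/7 = 3
3 - 6 = -3
floor(-3) = -3

-3


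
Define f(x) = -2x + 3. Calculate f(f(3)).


f(3) = -3
f(-3) = 9

9


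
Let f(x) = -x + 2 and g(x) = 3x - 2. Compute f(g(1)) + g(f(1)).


f(g(1)) = 1
g(f(1)) = 1
Sum = 2

2


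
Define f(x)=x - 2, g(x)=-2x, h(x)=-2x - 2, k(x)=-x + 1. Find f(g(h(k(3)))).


k(3) = -2
h(-2) = 2
g(2) = -4
f(-4) = -6

-6


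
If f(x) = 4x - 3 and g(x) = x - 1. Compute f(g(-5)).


g(-5) = -6
f(-6) = -27

-27


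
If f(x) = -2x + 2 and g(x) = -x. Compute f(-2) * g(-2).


f(-2) = 6
g(-2) = 2
Product = 12

12


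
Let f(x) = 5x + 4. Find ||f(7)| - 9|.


f(7) = 39
|39| = 39
|39 - 9| = 30

30


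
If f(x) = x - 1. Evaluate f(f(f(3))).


f(3) = 2
f(2) = 1
f(1) = 0

0


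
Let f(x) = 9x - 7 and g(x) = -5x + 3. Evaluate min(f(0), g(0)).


f(0) = -7
g(0) = 3
min = -7

-7


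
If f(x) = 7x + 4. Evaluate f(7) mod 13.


1


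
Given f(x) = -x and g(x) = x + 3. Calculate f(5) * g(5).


f(5) = -5
g(5) = 8
Product = -40

-40


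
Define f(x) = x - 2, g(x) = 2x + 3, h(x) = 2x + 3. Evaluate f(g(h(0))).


7


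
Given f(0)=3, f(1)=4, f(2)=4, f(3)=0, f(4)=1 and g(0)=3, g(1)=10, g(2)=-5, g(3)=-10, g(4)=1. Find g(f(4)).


10


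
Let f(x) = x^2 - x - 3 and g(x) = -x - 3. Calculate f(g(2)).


27


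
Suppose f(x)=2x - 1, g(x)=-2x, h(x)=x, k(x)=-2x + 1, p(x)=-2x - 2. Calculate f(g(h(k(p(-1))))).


p(-1) = 0
k(0) = 1
h(1) = 1
g(1) = -2
f(-2) = -5

-5


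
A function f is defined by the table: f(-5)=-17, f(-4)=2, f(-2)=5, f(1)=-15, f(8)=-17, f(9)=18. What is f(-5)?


Reading from the table at x = -5

-17


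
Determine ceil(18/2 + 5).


14


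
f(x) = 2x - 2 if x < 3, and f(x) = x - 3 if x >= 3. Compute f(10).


10 satisfies x >= 3
f(10) = 7

7


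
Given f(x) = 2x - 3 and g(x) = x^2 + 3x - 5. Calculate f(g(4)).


g(4) = 23
f(23) = 43

43


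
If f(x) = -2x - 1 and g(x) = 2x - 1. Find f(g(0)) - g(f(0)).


f(g(0)) = 1
g(f(0)) = -3
Difference = 4

4


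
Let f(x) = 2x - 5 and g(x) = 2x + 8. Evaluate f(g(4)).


27


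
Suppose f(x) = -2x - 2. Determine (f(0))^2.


f(0) = -2
(-2)^2 = 4

4


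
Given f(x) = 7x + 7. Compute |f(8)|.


f(8) = 63
|63| = 63

63


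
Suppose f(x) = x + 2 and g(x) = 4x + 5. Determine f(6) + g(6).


f(6) = 8
g(6) = 29
Sum = 37

37


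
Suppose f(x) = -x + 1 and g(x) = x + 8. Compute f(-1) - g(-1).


f(-1) = 2
g(-1) = 7
Difference = -5

-5


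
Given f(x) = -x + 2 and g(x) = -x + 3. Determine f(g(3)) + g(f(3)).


f(g(3)) = 2
g(f(3)) = 4
Sum = 6

6


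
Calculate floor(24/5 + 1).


24/5 = 4.8
4.8 + 1 = 5.8
floor(5.8) = 5

5


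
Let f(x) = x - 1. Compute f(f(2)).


f(2) = 1
f(1) = 0

0


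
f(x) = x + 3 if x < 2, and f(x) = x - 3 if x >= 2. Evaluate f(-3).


-3 satisfies x < 2
f(-3) = 0

0


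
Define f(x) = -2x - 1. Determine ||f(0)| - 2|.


f(0) = -1
|-1| = 1
|1 - 2| = 1

1


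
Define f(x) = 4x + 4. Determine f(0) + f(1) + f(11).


60


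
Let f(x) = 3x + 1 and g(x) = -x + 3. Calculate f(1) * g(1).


f(1) = 4
g(1) = 2
Product = 8

8


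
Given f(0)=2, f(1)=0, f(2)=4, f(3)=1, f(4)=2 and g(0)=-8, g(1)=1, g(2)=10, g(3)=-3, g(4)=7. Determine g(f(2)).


f(2) = 4
g(4) = 7

7


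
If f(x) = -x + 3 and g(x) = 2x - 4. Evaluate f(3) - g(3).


f(3) = 0
g(3) = 2
Difference = -2

-2


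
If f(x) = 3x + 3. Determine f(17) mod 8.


6


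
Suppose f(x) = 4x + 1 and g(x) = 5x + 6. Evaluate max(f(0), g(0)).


f(0) = 1
g(0) = 6
max = 6

6


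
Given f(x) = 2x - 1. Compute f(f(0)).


f(0) = -1
f(-1) = -3

-3


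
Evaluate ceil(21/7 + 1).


21/7 = 3
3 + 1 = 4
ceil(4) = 4

4


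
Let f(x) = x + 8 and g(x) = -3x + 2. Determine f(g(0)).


g(0) = 2
f(2) = 10

10


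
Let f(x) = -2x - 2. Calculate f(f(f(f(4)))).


74


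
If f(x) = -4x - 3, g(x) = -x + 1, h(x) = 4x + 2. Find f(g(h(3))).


h(3) = 14
g(14) = -13
f(-13) = 49

49


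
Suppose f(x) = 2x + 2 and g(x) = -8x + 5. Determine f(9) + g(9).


f(9) = 20
g(9) = -67
Sum = -47

-47


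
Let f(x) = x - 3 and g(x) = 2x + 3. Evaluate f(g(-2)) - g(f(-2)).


f(g(-2)) = -4
g(f(-2)) = -7
Difference = 3

3


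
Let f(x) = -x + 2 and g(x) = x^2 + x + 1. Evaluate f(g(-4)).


g(-4) = 13
f(13) = -11

-11


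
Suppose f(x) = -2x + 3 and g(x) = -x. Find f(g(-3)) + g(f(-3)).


-12


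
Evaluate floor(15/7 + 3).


15/7 = 2.1429
2.1429 + 3 = 5.1429
floor(5.1429) = 5

5


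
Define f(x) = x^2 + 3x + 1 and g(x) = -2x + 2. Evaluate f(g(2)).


g(2) = -2
f(-2) = 1*(-2)^2 + 3*(-2) + 1 = -1

-1


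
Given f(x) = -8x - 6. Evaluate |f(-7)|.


f(-7) = 50
|50| = 50

50


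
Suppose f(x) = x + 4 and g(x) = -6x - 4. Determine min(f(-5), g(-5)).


f(-5) = -1
g(-5) = 26
min = -1

-1


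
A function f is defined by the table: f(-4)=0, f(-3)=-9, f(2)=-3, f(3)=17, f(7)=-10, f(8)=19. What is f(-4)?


Reading from the table at x = -4

0


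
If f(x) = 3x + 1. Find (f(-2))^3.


f(-2) = -5
(-5)^3 = -125

-125


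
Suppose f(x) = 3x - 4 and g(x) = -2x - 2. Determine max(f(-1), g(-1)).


f(-1) = -7
g(-1) = 0
max = 0

0


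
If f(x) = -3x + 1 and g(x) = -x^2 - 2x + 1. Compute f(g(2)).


g(2) = -7
f(-7) = 22

22


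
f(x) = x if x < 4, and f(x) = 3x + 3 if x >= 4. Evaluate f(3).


3


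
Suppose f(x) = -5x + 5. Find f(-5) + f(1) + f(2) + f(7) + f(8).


f(-5) = 30
f(1) = 0
f(2) = -5
f(7) = -30
f(8) = -35
Sum = -40

-40


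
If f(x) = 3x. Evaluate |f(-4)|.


12


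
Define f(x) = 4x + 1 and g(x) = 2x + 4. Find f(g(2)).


g(2) = 8
f(8) = 33

33


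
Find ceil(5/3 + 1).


3


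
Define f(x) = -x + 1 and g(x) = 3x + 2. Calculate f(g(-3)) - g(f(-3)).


-6


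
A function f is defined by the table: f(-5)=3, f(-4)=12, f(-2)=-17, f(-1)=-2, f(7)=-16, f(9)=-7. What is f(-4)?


Reading from the table at x = -4

12


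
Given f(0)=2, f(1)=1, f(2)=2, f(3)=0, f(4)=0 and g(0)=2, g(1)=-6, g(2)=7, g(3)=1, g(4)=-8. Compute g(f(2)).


f(2) = 2
g(2) = 7

7


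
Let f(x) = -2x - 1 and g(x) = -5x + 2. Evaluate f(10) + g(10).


f(10) = -21
g(10) = -48
Sum = -69

-69


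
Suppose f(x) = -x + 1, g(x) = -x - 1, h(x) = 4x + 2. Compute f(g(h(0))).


h(0) = 2
g(2) = -3
f(-3) = 4

4


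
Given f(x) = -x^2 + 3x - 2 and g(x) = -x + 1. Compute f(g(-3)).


-6


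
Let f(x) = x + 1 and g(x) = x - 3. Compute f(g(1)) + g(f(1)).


f(g(1)) = -1
g(f(1)) = -1
Sum = -2

-2


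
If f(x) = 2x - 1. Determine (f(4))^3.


f(4) = 7
(7)^3 = 343

343


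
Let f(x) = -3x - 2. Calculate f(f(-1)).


f(-1) = 1
f(1) = -5

-5


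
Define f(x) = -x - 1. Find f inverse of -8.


7


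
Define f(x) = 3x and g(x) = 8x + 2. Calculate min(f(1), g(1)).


f(1) = 3
g(1) = 10
min = 3

3


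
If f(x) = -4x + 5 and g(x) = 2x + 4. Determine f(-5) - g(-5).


f(-5) = 25
g(-5) = -6
Difference = 31

31


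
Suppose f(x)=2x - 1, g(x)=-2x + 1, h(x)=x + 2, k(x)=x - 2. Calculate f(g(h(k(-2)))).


k(-2) = -4
h(-4) = -2
g(-2) = 5
f(5) = 9

9


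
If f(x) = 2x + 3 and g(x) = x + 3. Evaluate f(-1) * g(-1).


f(-1) = 1
g(-1) = 2
Product = 2

2


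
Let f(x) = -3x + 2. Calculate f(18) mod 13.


f(18) = -52
-52 mod 13 = 0

0


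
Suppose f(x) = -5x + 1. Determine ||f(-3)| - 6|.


10


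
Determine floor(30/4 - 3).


4


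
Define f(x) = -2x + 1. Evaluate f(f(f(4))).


-29


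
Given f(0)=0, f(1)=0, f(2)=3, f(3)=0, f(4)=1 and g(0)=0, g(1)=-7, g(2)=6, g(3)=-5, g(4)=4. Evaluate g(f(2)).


f(2) = 3
g(3) = -5

-5


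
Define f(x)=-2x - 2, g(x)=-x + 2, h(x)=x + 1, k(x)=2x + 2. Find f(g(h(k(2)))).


k(2) = 6
h(6) = 7
g(7) = -5
f(-5) = 8

8


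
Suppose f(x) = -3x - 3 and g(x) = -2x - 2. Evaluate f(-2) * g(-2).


6


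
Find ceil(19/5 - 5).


19/5 = 3.8
3.8 - 5 = -1.2
ceil(-1.2) = -1

-1


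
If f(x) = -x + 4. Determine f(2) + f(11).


f(2) = 2
f(11) = -7
Sum = -5

-5


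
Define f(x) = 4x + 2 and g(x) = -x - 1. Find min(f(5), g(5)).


f(5) = 22
g(5) = -6
min = -6

-6


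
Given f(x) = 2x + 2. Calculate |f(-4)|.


f(-4) = -6
|-6| = 6

6


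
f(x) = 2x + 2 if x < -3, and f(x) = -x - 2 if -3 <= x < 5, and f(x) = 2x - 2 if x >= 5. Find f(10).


18


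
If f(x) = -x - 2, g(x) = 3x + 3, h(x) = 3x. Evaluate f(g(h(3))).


h(3) = 9
g(9) = 30
f(30) = -32

-32


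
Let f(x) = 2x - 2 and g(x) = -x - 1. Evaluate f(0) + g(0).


-3


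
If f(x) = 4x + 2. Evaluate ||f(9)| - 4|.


34


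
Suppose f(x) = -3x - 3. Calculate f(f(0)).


6


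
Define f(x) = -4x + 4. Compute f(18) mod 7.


f(18) = -68
-68 mod 7 = 2

2


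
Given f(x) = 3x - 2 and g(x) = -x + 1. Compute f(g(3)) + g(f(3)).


f(g(3)) = -8
g(f(3)) = -6
Sum = -14

-14


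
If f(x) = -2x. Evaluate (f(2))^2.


f(2) = -4
(-4)^2 = 16

16


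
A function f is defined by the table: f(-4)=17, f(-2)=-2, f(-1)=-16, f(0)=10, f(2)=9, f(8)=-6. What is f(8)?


Reading from the table at x = 8

-6


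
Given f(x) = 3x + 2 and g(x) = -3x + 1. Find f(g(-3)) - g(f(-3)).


f(g(-3)) = 32
g(f(-3)) = 22
Difference = 10

10


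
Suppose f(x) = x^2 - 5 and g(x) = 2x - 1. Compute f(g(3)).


g(3) = 5
f(5) = 1*(5)^2 - 5 = 20

20


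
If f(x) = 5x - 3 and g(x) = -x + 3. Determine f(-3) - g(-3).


f(-3) = -18
g(-3) = 6
Difference = -24

-24
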